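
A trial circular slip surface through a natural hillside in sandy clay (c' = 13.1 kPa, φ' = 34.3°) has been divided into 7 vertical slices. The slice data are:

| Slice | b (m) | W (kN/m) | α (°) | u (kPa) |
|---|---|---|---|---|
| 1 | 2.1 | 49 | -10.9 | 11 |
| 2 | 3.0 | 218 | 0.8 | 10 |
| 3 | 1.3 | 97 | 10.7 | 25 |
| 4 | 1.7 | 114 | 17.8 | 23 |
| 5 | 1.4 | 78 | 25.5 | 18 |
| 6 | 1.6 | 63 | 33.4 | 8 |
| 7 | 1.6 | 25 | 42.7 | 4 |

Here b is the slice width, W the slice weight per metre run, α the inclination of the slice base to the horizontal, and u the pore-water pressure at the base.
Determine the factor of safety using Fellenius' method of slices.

FS = 3.61

Ordinary method of slices: FS = Σ[c'·Δl_i + (W_i cosα_i − u_i·Δl_i)·tanφ'] / Σ W_i sinα_i, with Δl_i = b_i / cosα_i.
Slice 1: Δl = 2.1/cos(-10.9°) = 2.139 m; N'_1 = 49·cos(-10.9°) − 11·2.139 = 24.6; c'Δl = 28.02; W sinα = -9.3
Slice 2: Δl = 3.0/cos0.8° = 3.000 m; N'_2 = 218·cos0.8° − 10·3.000 = 188.0; c'Δl = 39.30; W sinα = 3.0
Slice 3: Δl = 1.3/cos10.7° = 1.323 m; N'_3 = 97·cos10.7° − 25·1.323 = 62.2; c'Δl = 17.33; W sinα = 18.0
Slice 4: Δl = 1.7/cos17.8° = 1.785 m; N'_4 = 114·cos17.8° − 23·1.785 = 67.5; c'Δl = 23.39; W sinα = 34.8
Slice 5: Δl = 1.4/cos25.5° = 1.551 m; N'_5 = 78·cos25.5° − 18·1.551 = 42.5; c'Δl = 20.32; W sinα = 33.6
Slice 6: Δl = 1.6/cos33.4° = 1.917 m; N'_6 = 63·cos33.4° − 8·1.917 = 37.3; c'Δl = 25.11; W sinα = 34.7
Slice 7: Δl = 1.6/cos42.7° = 2.177 m; N'_7 = 25·cos42.7° − 4·2.177 = 9.7; c'Δl = 28.52; W sinα = 17.0
Σc'Δl = 182.0 kN/m; ΣN' = 431.7 kN/m; ΣW sinα = 131.9 kN/m
Resisting = 182.0 + 431.7·tan34.3° = 182.0 + 294.5 = 476.5 kN/m
FS = 476.5 / 131.9 = 3.614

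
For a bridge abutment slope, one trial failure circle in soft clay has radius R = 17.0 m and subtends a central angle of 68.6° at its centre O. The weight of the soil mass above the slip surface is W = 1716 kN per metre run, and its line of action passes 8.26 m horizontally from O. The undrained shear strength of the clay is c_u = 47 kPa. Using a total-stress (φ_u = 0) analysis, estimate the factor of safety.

FS = 1.15

Taking moments about the centre O, the resisting moment is provided by the undrained shear strength acting along the arc:
Arc length L_a = R·θ = 17.0·(68.6°·π/180) = 17.0·1.1973 = 20.35 m
M_R = c_u·L_a·R = 47·20.35·17.0 = 16262.9 kN·m/m
M_D = W·d = 1716·8.26 = 14174.2 kN·m/m
FS = M_R / M_D = 16262.9 / 14174.2 = 1.147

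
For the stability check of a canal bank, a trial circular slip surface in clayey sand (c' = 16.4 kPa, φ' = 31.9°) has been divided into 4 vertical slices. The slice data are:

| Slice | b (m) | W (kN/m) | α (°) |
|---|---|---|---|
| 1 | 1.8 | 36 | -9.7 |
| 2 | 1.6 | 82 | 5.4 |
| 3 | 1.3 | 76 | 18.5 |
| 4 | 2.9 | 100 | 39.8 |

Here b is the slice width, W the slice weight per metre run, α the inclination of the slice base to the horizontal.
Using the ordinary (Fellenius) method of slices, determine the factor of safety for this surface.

Ordinary method of slices: FS = Σ[c'·Δl_i + (W_i cosα_i)·tanφ'] / Σ W_i sinα_i, with Δl_i = b_i / cosα_i.
Slice 1: Δl = 1.8/cos(-9.7°) = 1.826 m; N'_1 = 36·cos(-9.7°) = 35.5; c'Δl = 29.95; W sinα = -6.1
Slice 2: Δl = 1.6/cos5.4° = 1.607 m; N'_2 = 82·cos5.4° = 81.6; c'Δl = 26.36; W sinα = 7.7
Slice 3: Δl = 1.3/cos18.5° = 1.371 m; N'_3 = 76·cos18.5° = 72.1; c'Δl = 22.48; W sinα = 24.1
Slice 4: Δl = 2.9/cos39.8° = 3.775 m; N'_4 = 100·cos39.8° = 76.8; c'Δl = 61.90; W sinα = 64.0
Σc'Δl = 140.7 kN/m; ΣN' = 266.0 kN/m; ΣW sinα = 89.8 kN/m
Resisting = 140.7 + 266.0·tan31.9° = 140.7 + 165.6 = 306.3 kN/m
FS = 306.3 / 89.8 = 3.411

FS = 3.41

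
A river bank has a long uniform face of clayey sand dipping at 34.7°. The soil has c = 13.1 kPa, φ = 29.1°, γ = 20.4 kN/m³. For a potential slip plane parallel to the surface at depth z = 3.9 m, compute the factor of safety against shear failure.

For an infinite slope with a slip plane parallel to the surface (no pore pressure): FS = [c + γz cos²β tanφ] / [γz sinβ cosβ].
γz = 20.4·3.9 = 79.56 kN/m²
Numerator = 13.1 + 79.56·cos²34.7°·tan29.1° = 13.1 + 79.56·0.6759·0.5566 = 43.031 kPa
Denominator = 79.56·sin34.7°·cos34.7° = 79.56·0.5693·0.8221 = 37.236 kPa
FS = 43.031 / 37.236 = 1.156

FS = 1.16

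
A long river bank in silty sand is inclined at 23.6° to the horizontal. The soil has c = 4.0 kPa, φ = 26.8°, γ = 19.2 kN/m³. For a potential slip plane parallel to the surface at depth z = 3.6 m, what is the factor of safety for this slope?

For an infinite slope with a slip plane parallel to the surface (no pore pressure): FS = [c + γz cos²β tanφ] / [γz sinβ cosβ].
γz = 19.2·3.6 = 69.12 kN/m²
Numerator = 4.0 + 69.12·cos²23.6°·tan26.8° = 4.0 + 69.12·0.8397·0.5051 = 33.319 kPa
Denominator = 69.12·sin23.6°·cos23.6° = 69.12·0.4003·0.9164 = 25.358 kPa
FS = 33.319 / 25.358 = 1.314

FS = 1.31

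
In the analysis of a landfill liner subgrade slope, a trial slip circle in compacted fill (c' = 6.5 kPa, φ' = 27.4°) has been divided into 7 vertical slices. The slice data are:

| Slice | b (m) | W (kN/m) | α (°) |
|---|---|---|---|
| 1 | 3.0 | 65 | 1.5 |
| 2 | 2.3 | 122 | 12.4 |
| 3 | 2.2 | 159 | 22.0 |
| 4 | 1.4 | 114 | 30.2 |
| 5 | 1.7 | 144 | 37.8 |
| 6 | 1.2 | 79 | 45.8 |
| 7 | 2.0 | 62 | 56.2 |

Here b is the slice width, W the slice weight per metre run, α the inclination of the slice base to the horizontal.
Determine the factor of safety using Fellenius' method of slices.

Ordinary method of slices: FS = Σ[c'·Δl_i + (W_i cosα_i)·tanφ'] / Σ W_i sinα_i, with Δl_i = b_i / cosα_i.
Slice 1: Δl = 3.0/cos1.5° = 3.001 m; N'_1 = 65·cos1.5° = 65.0; c'Δl = 19.51; W sinα = 1.7
Slice 2: Δl = 2.3/cos12.4° = 2.355 m; N'_2 = 122·cos12.4° = 119.2; c'Δl = 15.31; W sinα = 26.2
Slice 3: Δl = 2.2/cos22.0° = 2.373 m; N'_3 = 159·cos22.0° = 147.4; c'Δl = 15.42; W sinα = 59.6
Slice 4: Δl = 1.4/cos30.2° = 1.620 m; N'_4 = 114·cos30.2° = 98.5; c'Δl = 10.53; W sinα = 57.3
Slice 5: Δl = 1.7/cos37.8° = 2.151 m; N'_5 = 144·cos37.8° = 113.8; c'Δl = 13.98; W sinα = 88.3
Slice 6: Δl = 1.2/cos45.8° = 1.721 m; N'_6 = 79·cos45.8° = 55.1; c'Δl = 11.19; W sinα = 56.6
Slice 7: Δl = 2.0/cos56.2° = 3.595 m; N'_7 = 62·cos56.2° = 34.5; c'Δl = 23.37; W sinα = 51.5
Σc'Δl = 109.3 kN/m; ΣN' = 633.4 kN/m; ΣW sinα = 341.2 kN/m
Resisting = 109.3 + 633.4·tan27.4° = 109.3 + 328.3 = 437.6 kN/m
FS = 437.6 / 341.2 = 1.283

FS = 1.28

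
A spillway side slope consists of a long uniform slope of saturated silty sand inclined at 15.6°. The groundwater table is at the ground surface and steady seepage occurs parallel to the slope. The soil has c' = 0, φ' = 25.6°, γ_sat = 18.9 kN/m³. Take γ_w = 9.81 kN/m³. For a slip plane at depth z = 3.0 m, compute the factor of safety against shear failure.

FS = 0.83

With seepage parallel to the slope and the water table at the surface, the effective normal stress on the slip plane uses the buoyant unit weight γ' = γ_sat − γ_w while the driving shear stress uses γ_sat:
FS = [c' + γ' z cos²β tanφ'] / [γ_sat z sinβ cosβ]
(For c' = 0 this reduces to FS = (γ'/γ_sat)·tanφ'/tanβ.)
γ' = 18.9 − 9.81 = 9.09 kN/m³
Numerator = 0.0 + 9.09·3.0·cos²15.6°·tan25.6° = 0.0 + 9.09·3.0·0.9277·0.4791 = 12.121 kPa
Denominator = 18.9·3.0·sin15.6°·cos15.6° = 18.9·3.0·0.2689·0.9632 = 14.686 kPa
FS = 12.121 / 14.686 = 0.825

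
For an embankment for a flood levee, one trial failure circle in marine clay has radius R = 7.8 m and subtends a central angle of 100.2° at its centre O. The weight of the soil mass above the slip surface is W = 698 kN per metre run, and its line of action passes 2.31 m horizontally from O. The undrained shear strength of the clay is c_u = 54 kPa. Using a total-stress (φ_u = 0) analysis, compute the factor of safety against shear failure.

FS = 3.56

Taking moments about the centre O, the resisting moment is provided by the undrained shear strength acting along the arc:
Arc length L_a = R·θ = 7.8·(100.2°·π/180) = 7.8·1.7488 = 13.64 m
M_R = c_u·L_a·R = 54·13.64·7.8 = 5745.5 kN·m/m
M_D = W·d = 698·2.31 = 1612.4 kN·m/m
FS = M_R / M_D = 5745.5 / 1612.4 = 3.563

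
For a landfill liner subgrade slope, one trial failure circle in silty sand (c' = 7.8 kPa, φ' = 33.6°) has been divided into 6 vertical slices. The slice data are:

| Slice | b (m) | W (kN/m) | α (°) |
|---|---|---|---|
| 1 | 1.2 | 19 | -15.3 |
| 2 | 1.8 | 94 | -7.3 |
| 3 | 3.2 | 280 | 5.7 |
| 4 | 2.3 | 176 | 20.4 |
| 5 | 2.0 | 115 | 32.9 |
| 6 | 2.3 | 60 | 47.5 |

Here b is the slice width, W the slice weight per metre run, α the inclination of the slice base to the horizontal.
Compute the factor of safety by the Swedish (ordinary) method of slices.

FS = 3.20

Ordinary method of slices: FS = Σ[c'·Δl_i + (W_i cosα_i)·tanφ'] / Σ W_i sinα_i, with Δl_i = b_i / cosα_i.
Slice 1: Δl = 1.2/cos(-15.3°) = 1.244 m; N'_1 = 19·cos(-15.3°) = 18.3; c'Δl = 9.70; W sinα = -5.0
Slice 2: Δl = 1.8/cos(-7.3°) = 1.815 m; N'_2 = 94·cos(-7.3°) = 93.2; c'Δl = 14.15; W sinα = -11.9
Slice 3: Δl = 3.2/cos5.7° = 3.216 m; N'_3 = 280·cos5.7° = 278.6; c'Δl = 25.08; W sinα = 27.8
Slice 4: Δl = 2.3/cos20.4° = 2.454 m; N'_4 = 176·cos20.4° = 165.0; c'Δl = 19.14; W sinα = 61.3
Slice 5: Δl = 2.0/cos32.9° = 2.382 m; N'_5 = 115·cos32.9° = 96.6; c'Δl = 18.58; W sinα = 62.5
Slice 6: Δl = 2.3/cos47.5° = 3.404 m; N'_6 = 60·cos47.5° = 40.5; c'Δl = 26.55; W sinα = 44.2
Σc'Δl = 113.2 kN/m; ΣN' = 692.2 kN/m; ΣW sinα = 178.9 kN/m
Resisting = 113.2 + 692.2·tan33.6° = 113.2 + 459.9 = 573.1 kN/m
FS = 573.1 / 178.9 = 3.204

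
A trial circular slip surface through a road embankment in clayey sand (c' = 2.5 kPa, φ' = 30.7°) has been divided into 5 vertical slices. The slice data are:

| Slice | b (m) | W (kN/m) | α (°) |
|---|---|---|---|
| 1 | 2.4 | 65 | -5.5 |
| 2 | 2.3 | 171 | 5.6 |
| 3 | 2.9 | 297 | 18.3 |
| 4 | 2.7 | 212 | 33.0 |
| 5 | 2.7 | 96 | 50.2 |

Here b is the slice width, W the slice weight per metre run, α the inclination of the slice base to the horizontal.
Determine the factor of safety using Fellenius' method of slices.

Ordinary method of slices: FS = Σ[c'·Δl_i + (W_i cosα_i)·tanφ'] / Σ W_i sinα_i, with Δl_i = b_i / cosα_i.
Slice 1: Δl = 2.4/cos(-5.5°) = 2.411 m; N'_1 = 65·cos(-5.5°) = 64.7; c'Δl = 6.03; W sinα = -6.2
Slice 2: Δl = 2.3/cos5.6° = 2.311 m; N'_2 = 171·cos5.6° = 170.2; c'Δl = 5.78; W sinα = 16.7
Slice 3: Δl = 2.9/cos18.3° = 3.054 m; N'_3 = 297·cos18.3° = 282.0; c'Δl = 7.64; W sinα = 93.3
Slice 4: Δl = 2.7/cos33.0° = 3.219 m; N'_4 = 212·cos33.0° = 177.8; c'Δl = 8.05; W sinα = 115.5
Slice 5: Δl = 2.7/cos50.2° = 4.218 m; N'_5 = 96·cos50.2° = 61.5; c'Δl = 10.55; W sinα = 73.8
Σc'Δl = 38.0 kN/m; ΣN' = 756.1 kN/m; ΣW sinα = 292.9 kN/m
Resisting = 38.0 + 756.1·tan30.7° = 38.0 + 448.9 = 487.0 kN/m
FS = 487.0 / 292.9 = 1.662

FS = 1.66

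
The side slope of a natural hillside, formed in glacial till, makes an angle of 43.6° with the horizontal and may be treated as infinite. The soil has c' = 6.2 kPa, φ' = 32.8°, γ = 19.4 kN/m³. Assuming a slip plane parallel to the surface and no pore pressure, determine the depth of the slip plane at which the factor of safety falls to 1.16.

z = 1.32 m

Setting FS = 1.16 in FS = [c' + γz cos²β tanφ'] / [γz sinβ cosβ] and solving for z:
z = c' / [γ cosβ (FS·sinβ − cosβ·tanφ')]
  = 6.2 / [19.4·cos43.6°·(1.16·sin43.6° − cos43.6°·tan32.8°)]
  = 6.2 / [19.4·0.7242·(1.16·0.6896 − 0.7242·0.6445)]
  = 6.2 / 4.6820 = 1.324 m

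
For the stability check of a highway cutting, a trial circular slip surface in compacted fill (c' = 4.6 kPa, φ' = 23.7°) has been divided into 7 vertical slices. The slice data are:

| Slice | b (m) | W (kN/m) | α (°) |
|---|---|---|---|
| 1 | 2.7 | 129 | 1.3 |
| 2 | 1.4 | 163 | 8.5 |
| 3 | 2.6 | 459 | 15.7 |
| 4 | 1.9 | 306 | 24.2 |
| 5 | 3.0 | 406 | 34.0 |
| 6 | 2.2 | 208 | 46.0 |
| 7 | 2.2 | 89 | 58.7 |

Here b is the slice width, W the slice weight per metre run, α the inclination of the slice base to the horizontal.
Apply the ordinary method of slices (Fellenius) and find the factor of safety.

Ordinary method of slices: FS = Σ[c'·Δl_i + (W_i cosα_i)·tanφ'] / Σ W_i sinα_i, with Δl_i = b_i / cosα_i.
Slice 1: Δl = 2.7/cos1.3° = 2.701 m; N'_1 = 129·cos1.3° = 129.0; c'Δl = 12.42; W sinα = 2.9
Slice 2: Δl = 1.4/cos8.5° = 1.416 m; N'_2 = 163·cos8.5° = 161.2; c'Δl = 6.51; W sinα = 24.1
Slice 3: Δl = 2.6/cos15.7° = 2.701 m; N'_3 = 459·cos15.7° = 441.9; c'Δl = 12.42; W sinα = 124.2
Slice 4: Δl = 1.9/cos24.2° = 2.083 m; N'_4 = 306·cos24.2° = 279.1; c'Δl = 9.58; W sinα = 125.4
Slice 5: Δl = 3.0/cos34.0° = 3.619 m; N'_5 = 406·cos34.0° = 336.6; c'Δl = 16.65; W sinα = 227.0
Slice 6: Δl = 2.2/cos46.0° = 3.167 m; N'_6 = 208·cos46.0° = 144.5; c'Δl = 14.57; W sinα = 149.6
Slice 7: Δl = 2.2/cos58.7° = 4.235 m; N'_7 = 89·cos58.7° = 46.2; c'Δl = 19.48; W sinα = 76.0
Σc'Δl = 91.6 kN/m; ΣN' = 1538.5 kN/m; ΣW sinα = 729.4 kN/m
Resisting = 91.6 + 1538.5·tan23.7° = 91.6 + 675.3 = 767.0 kN/m
FS = 767.0 / 729.4 = 1.052

FS = 1.05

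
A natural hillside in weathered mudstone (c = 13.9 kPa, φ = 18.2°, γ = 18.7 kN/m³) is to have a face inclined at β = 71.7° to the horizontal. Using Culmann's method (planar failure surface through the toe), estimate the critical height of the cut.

H_c = 6.62 m

Culmann's analysis gives the critical failure plane at α_cr = (β + φ)/2 = (71.7 + 18.2)/2 = 45.0°, and the critical height
H_c = (4c/γ) · sinβ cosφ / [1 − cos(β − φ)]
    = (4·13.9/18.7) · sin71.7°·cos18.2° / [1 − cos(53.5°)]
    = 2.973 · 0.9494·0.9500 / [1 − 0.5948]
    = 2.973 · 0.9019 / 0.4052
    = 6.62 m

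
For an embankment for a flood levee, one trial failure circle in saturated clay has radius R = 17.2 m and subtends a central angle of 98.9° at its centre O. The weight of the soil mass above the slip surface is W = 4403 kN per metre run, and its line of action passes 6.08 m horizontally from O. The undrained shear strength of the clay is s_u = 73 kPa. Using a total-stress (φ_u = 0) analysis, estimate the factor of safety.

Taking moments about the centre O, the resisting moment is provided by the undrained shear strength acting along the arc:
Arc length L_a = R·θ = 17.2·(98.9°·π/180) = 17.2·1.7261 = 29.69 m
M_R = s_u·L_a·R = 73·29.69·17.2 = 37278.1 kN·m/m
M_D = W·d = 4403·6.08 = 26770.2 kN·m/m
FS = M_R / M_D = 37278.1 / 26770.2 = 1.393

FS = 1.39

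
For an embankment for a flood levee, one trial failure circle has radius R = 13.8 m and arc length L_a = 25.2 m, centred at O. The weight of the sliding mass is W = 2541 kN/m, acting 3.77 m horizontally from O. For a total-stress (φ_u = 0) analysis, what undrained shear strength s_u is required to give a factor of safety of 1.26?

s_u = 34.7 kPa

FS = s_u·L_a·R / (W·d), so s_u = FS·W·d / (L_a·R).
s_u = 1.26·2541·3.77 / (25.20·13.8) = 12070.3 / 347.76 = 34.71 kPa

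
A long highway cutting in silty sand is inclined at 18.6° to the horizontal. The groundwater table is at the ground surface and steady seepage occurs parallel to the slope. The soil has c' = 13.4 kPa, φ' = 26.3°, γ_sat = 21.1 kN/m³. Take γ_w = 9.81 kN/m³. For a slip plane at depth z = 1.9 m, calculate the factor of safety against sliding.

With seepage parallel to the slope and the water table at the surface, the effective normal stress on the slip plane uses the buoyant unit weight γ' = γ_sat − γ_w while the driving shear stress uses γ_sat:
FS = [c' + γ' z cos²β tanφ'] / [γ_sat z sinβ cosβ]
γ' = 21.1 − 9.81 = 11.29 kN/m³
Numerator = 13.4 + 11.29·1.9·cos²18.6°·tan26.3° = 13.4 + 11.29·1.9·0.8983·0.4942 = 22.923 kPa
Denominator = 21.1·1.9·sin18.6°·cos18.6° = 21.1·1.9·0.3190·0.9478 = 12.119 kPa
FS = 22.923 / 12.119 = 1.891

FS = 1.89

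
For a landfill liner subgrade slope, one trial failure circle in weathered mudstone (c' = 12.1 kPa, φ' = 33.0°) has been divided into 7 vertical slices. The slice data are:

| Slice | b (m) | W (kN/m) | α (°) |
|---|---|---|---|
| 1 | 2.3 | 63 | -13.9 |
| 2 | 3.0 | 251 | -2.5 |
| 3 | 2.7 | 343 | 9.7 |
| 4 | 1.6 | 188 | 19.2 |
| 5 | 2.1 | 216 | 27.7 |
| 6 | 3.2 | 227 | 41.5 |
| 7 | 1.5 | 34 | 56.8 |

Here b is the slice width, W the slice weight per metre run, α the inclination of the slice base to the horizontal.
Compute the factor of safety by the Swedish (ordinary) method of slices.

Ordinary method of slices: FS = Σ[c'·Δl_i + (W_i cosα_i)·tanφ'] / Σ W_i sinα_i, with Δl_i = b_i / cosα_i.
Slice 1: Δl = 2.3/cos(-13.9°) = 2.369 m; N'_1 = 63·cos(-13.9°) = 61.2; c'Δl = 28.67; W sinα = -15.1
Slice 2: Δl = 3.0/cos(-2.5°) = 3.003 m; N'_2 = 251·cos(-2.5°) = 250.8; c'Δl = 36.33; W sinα = -10.9
Slice 3: Δl = 2.7/cos9.7° = 2.739 m; N'_3 = 343·cos9.7° = 338.1; c'Δl = 33.14; W sinα = 57.8
Slice 4: Δl = 1.6/cos19.2° = 1.694 m; N'_4 = 188·cos19.2° = 177.5; c'Δl = 20.50; W sinα = 61.8
Slice 5: Δl = 2.1/cos27.7° = 2.372 m; N'_5 = 216·cos27.7° = 191.2; c'Δl = 28.70; W sinα = 100.4
Slice 6: Δl = 3.2/cos41.5° = 4.273 m; N'_6 = 227·cos41.5° = 170.0; c'Δl = 51.70; W sinα = 150.4
Slice 7: Δl = 1.5/cos56.8° = 2.739 m; N'_7 = 34·cos56.8° = 18.6; c'Δl = 33.15; W sinα = 28.4
Σc'Δl = 232.2 kN/m; ΣN' = 1207.4 kN/m; ΣW sinα = 372.8 kN/m
Resisting = 232.2 + 1207.4·tan33.0° = 232.2 + 784.1 = 1016.3 kN/m
FS = 1016.3 / 372.8 = 2.726

FS = 2.73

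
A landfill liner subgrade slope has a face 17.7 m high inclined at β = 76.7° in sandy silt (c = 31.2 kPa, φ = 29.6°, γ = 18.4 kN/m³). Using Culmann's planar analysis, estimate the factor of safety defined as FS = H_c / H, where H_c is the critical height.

FS = 1.02

H_c = (4c/γ) · sinβ cosφ / [1 − cos(β − φ)]
    = (4·31.2/18.4) · sin76.7°·cos29.6° / [1 − cos47.1°]
    = 6.783 · 0.8462 / 0.3193 = 17.98 m
FS = H_c / H = 17.98 / 17.7 = 1.016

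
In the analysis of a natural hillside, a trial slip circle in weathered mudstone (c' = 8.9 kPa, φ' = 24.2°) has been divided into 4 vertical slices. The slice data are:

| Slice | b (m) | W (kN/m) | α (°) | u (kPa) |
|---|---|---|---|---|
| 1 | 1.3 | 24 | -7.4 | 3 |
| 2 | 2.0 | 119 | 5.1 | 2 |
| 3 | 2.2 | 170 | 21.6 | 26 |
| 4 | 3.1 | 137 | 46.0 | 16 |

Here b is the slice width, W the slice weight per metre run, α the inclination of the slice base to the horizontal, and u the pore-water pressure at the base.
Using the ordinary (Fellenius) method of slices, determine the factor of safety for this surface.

FS = 1.21

Ordinary method of slices: FS = Σ[c'·Δl_i + (W_i cosα_i − u_i·Δl_i)·tanφ'] / Σ W_i sinα_i, with Δl_i = b_i / cosα_i.
Slice 1: Δl = 1.3/cos(-7.4°) = 1.311 m; N'_1 = 24·cos(-7.4°) − 3·1.311 = 19.9; c'Δl = 11.67; W sinα = -3.1
Slice 2: Δl = 2.0/cos5.1° = 2.008 m; N'_2 = 119·cos5.1° − 2·2.008 = 114.5; c'Δl = 17.87; W sinα = 10.6
Slice 3: Δl = 2.2/cos21.6° = 2.366 m; N'_3 = 170·cos21.6° − 26·2.366 = 96.5; c'Δl = 21.06; W sinα = 62.6
Slice 4: Δl = 3.1/cos46.0° = 4.463 m; N'_4 = 137·cos46.0° − 16·4.463 = 23.8; c'Δl = 39.72; W sinα = 98.5
Σc'Δl = 90.3 kN/m; ΣN' = 254.7 kN/m; ΣW sinα = 168.6 kN/m
Resisting = 90.3 + 254.7·tan24.2° = 90.3 + 114.5 = 204.8 kN/m
FS = 204.8 / 168.6 = 1.214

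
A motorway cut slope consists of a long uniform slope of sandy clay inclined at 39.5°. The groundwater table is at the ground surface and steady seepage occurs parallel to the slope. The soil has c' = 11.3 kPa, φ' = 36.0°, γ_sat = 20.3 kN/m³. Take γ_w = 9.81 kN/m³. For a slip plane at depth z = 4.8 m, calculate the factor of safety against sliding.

With seepage parallel to the slope and the water table at the surface, the effective normal stress on the slip plane uses the buoyant unit weight γ' = γ_sat − γ_w while the driving shear stress uses γ_sat:
FS = [c' + γ' z cos²β tanφ'] / [γ_sat z sinβ cosβ]
γ' = 20.3 − 9.81 = 10.49 kN/m³
Numerator = 11.3 + 10.49·4.8·cos²39.5°·tan36.0° = 11.3 + 10.49·4.8·0.5954·0.7265 = 33.082 kPa
Denominator = 20.3·4.8·sin39.5°·cos39.5° = 20.3·4.8·0.6361·0.7716 = 47.825 kPa
FS = 33.082 / 47.825 = 0.692

FS = 0.69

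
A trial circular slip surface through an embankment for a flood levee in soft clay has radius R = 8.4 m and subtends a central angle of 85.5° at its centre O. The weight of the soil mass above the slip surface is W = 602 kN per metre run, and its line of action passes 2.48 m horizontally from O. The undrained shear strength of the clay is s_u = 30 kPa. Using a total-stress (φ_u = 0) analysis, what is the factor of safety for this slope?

Taking moments about the centre O, the resisting moment is provided by the undrained shear strength acting along the arc:
Arc length L_a = R·θ = 8.4·(85.5°·π/180) = 8.4·1.4923 = 12.53 m
M_R = s_u·L_a·R = 30·12.53·8.4 = 3158.8 kN·m/m
M_D = W·d = 602·2.48 = 1493.0 kN·m/m
FS = M_R / M_D = 3158.8 / 1493.0 = 2.116

FS = 2.12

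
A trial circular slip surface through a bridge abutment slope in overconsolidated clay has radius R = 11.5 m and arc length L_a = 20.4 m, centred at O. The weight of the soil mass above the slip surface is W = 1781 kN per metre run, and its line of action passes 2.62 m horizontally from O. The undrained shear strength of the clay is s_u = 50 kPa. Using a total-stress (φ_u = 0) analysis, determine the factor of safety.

FS = 2.51

Taking moments about the centre O, the resisting moment is provided by the undrained shear strength acting along the arc:
M_R = s_u·L_a·R = 50·20.40·11.5 = 11730.0 kN·m/m
M_D = W·d = 1781·2.62 = 4666.2 kN·m/m
FS = M_R / M_D = 11730.0 / 4666.2 = 2.514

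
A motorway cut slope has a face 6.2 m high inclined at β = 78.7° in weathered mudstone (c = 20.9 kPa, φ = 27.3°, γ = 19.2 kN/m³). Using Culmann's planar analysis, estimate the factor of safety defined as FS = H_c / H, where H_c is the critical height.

FS = 1.63

H_c = (4c/γ) · sinβ cosφ / [1 − cos(β − φ)]
    = (4·20.9/19.2) · sin78.7°·cos27.3° / [1 − cos51.4°]
    = 4.354 · 0.8714 / 0.3761 = 10.09 m
FS = H_c / H = 10.09 / 6.2 = 1.627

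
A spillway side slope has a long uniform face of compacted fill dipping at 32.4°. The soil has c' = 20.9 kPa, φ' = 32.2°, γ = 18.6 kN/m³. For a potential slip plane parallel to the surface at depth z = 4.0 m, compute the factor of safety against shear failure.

FS = 1.61

For an infinite slope with a slip plane parallel to the surface (no pore pressure): FS = [c' + γz cos²β tanφ'] / [γz sinβ cosβ].
γz = 18.6·4.0 = 74.40 kN/m²
Numerator = 20.9 + 74.40·cos²32.4°·tan32.2° = 20.9 + 74.40·0.7129·0.6297 = 54.300 kPa
Denominator = 74.40·sin32.4°·cos32.4° = 74.40·0.5358·0.8443 = 33.660 kPa
FS = 54.300 / 33.660 = 1.613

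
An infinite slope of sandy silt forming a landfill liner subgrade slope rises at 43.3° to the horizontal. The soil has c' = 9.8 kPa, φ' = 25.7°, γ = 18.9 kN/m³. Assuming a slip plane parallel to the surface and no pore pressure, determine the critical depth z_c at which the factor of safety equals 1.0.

z_c = 2.12 m

Setting FS = 1.00 in FS = [c' + γz cos²β tanφ'] / [γz sinβ cosβ] and solving for z:
z = c' / [γ cosβ (FS·sinβ − cosβ·tanφ')]
  = 9.8 / [18.9·cos43.3°·(1.00·sin43.3° − cos43.3°·tan25.7°)]
  = 9.8 / [18.9·0.7278·(1.00·0.6858 − 0.7278·0.4813)]
  = 9.8 / 4.6157 = 2.123 m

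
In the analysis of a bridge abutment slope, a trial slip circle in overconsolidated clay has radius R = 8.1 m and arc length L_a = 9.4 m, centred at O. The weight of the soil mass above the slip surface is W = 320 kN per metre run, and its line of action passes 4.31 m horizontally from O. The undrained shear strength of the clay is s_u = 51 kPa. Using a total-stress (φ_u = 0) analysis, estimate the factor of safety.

FS = 2.82

Taking moments about the centre O, the resisting moment is provided by the undrained shear strength acting along the arc:
M_R = s_u·L_a·R = 51·9.40·8.1 = 3883.1 kN·m/m
M_D = W·d = 320·4.31 = 1379.2 kN·m/m
FS = M_R / M_D = 3883.1 / 1379.2 = 2.816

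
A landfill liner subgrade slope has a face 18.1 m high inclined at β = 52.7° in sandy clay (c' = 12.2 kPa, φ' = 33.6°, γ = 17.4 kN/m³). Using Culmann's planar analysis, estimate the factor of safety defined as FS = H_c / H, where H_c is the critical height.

H_c = (4c'/γ) · sinβ cosφ' / [1 − cos(β − φ')]
    = (4·12.2/17.4) · sin52.7°·cos33.6° / [1 − cos19.1°]
    = 2.805 · 0.6626 / 0.0551 = 33.75 m
FS = H_c / H = 33.75 / 18.1 = 1.865

FS = 1.86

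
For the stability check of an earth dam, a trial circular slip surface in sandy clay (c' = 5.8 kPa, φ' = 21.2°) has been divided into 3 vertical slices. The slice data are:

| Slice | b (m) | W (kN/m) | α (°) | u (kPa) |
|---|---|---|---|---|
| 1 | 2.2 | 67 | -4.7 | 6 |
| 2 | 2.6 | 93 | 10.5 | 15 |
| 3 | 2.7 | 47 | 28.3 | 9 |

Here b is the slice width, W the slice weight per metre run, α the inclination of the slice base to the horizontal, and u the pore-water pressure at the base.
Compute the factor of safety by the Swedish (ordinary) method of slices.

FS = 2.73

Ordinary method of slices: FS = Σ[c'·Δl_i + (W_i cosα_i − u_i·Δl_i)·tanφ'] / Σ W_i sinα_i, with Δl_i = b_i / cosα_i.
Slice 1: Δl = 2.2/cos(-4.7°) = 2.207 m; N'_1 = 67·cos(-4.7°) − 6·2.207 = 53.5; c'Δl = 12.80; W sinα = -5.5
Slice 2: Δl = 2.6/cos10.5° = 2.644 m; N'_2 = 93·cos10.5° − 15·2.644 = 51.8; c'Δl = 15.34; W sinα = 16.9
Slice 3: Δl = 2.7/cos28.3° = 3.067 m; N'_3 = 47·cos28.3° − 9·3.067 = 13.8; c'Δl = 17.79; W sinα = 22.3
Σc'Δl = 45.9 kN/m; ΣN' = 119.1 kN/m; ΣW sinα = 33.7 kN/m
Resisting = 45.9 + 119.1·tan21.2° = 45.9 + 46.2 = 92.1 kN/m
FS = 92.1 / 33.7 = 2.730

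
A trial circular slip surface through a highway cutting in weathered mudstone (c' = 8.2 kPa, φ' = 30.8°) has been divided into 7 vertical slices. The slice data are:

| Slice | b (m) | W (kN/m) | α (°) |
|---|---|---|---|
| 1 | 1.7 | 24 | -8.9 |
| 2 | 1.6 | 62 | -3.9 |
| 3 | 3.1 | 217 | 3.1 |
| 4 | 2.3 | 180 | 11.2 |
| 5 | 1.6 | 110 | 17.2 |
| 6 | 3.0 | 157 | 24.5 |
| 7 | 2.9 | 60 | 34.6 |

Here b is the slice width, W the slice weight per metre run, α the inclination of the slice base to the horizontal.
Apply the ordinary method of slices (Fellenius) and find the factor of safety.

FS = 3.54

Ordinary method of slices: FS = Σ[c'·Δl_i + (W_i cosα_i)·tanφ'] / Σ W_i sinα_i, with Δl_i = b_i / cosα_i.
Slice 1: Δl = 1.7/cos(-8.9°) = 1.721 m; N'_1 = 24·cos(-8.9°) = 23.7; c'Δl = 14.11; W sinα = -3.7
Slice 2: Δl = 1.6/cos(-3.9°) = 1.604 m; N'_2 = 62·cos(-3.9°) = 61.9; c'Δl = 13.15; W sinα = -4.2
Slice 3: Δl = 3.1/cos3.1° = 3.105 m; N'_3 = 217·cos3.1° = 216.7; c'Δl = 25.46; W sinα = 11.7
Slice 4: Δl = 2.3/cos11.2° = 2.345 m; N'_4 = 180·cos11.2° = 176.6; c'Δl = 19.23; W sinα = 35.0
Slice 5: Δl = 1.6/cos17.2° = 1.675 m; N'_5 = 110·cos17.2° = 105.1; c'Δl = 13.73; W sinα = 32.5
Slice 6: Δl = 3.0/cos24.5° = 3.297 m; N'_6 = 157·cos24.5° = 142.9; c'Δl = 27.03; W sinα = 65.1
Slice 7: Δl = 2.9/cos34.6° = 3.523 m; N'_7 = 60·cos34.6° = 49.4; c'Δl = 28.89; W sinα = 34.1
Σc'Δl = 141.6 kN/m; ΣN' = 776.2 kN/m; ΣW sinα = 170.5 kN/m
Resisting = 141.6 + 776.2·tan30.8° = 141.6 + 462.7 = 604.3 kN/m
FS = 604.3 / 170.5 = 3.545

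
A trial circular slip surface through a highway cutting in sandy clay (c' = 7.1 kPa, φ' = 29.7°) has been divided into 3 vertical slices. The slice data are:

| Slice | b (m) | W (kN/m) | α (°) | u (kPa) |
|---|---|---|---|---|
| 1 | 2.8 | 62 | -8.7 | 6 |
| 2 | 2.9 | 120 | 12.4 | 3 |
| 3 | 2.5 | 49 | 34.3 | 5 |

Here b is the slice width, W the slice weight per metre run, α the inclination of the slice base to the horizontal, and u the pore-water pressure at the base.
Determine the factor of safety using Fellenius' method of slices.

Ordinary method of slices: FS = Σ[c'·Δl_i + (W_i cosα_i − u_i·Δl_i)·tanφ'] / Σ W_i sinα_i, with Δl_i = b_i / cosα_i.
Slice 1: Δl = 2.8/cos(-8.7°) = 2.833 m; N'_1 = 62·cos(-8.7°) − 6·2.833 = 44.3; c'Δl = 20.11; W sinα = -9.4
Slice 2: Δl = 2.9/cos12.4° = 2.969 m; N'_2 = 120·cos12.4° − 3·2.969 = 108.3; c'Δl = 21.08; W sinα = 25.8
Slice 3: Δl = 2.5/cos34.3° = 3.026 m; N'_3 = 49·cos34.3° − 5·3.026 = 25.3; c'Δl = 21.49; W sinα = 27.6
Σc'Δl = 62.7 kN/m; ΣN' = 177.9 kN/m; ΣW sinα = 44.0 kN/m
Resisting = 62.7 + 177.9·tan29.7° = 62.7 + 101.5 = 164.2 kN/m
FS = 164.2 / 44.0 = 3.731

FS = 3.73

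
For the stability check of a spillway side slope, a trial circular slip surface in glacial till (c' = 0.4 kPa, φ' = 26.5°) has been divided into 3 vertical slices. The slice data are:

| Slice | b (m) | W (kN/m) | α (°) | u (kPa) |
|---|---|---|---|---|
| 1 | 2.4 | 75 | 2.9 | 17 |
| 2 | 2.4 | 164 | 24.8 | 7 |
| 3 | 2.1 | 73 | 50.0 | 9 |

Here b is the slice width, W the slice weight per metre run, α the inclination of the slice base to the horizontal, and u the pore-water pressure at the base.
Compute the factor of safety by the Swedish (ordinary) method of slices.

Ordinary method of slices: FS = Σ[c'·Δl_i + (W_i cosα_i − u_i·Δl_i)·tanφ'] / Σ W_i sinα_i, with Δl_i = b_i / cosα_i.
Slice 1: Δl = 2.4/cos2.9° = 2.403 m; N'_1 = 75·cos2.9° − 17·2.403 = 34.1; c'Δl = 0.96; W sinα = 3.8
Slice 2: Δl = 2.4/cos24.8° = 2.644 m; N'_2 = 164·cos24.8° − 7·2.644 = 130.4; c'Δl = 1.06; W sinα = 68.8
Slice 3: Δl = 2.1/cos50.0° = 3.267 m; N'_3 = 73·cos50.0° − 9·3.267 = 17.5; c'Δl = 1.31; W sinα = 55.9
Σc'Δl = 3.3 kN/m; ΣN' = 181.9 kN/m; ΣW sinα = 128.5 kN/m
Resisting = 3.3 + 181.9·tan26.5° = 3.3 + 90.7 = 94.0 kN/m
FS = 94.0 / 128.5 = 0.732

FS = 0.73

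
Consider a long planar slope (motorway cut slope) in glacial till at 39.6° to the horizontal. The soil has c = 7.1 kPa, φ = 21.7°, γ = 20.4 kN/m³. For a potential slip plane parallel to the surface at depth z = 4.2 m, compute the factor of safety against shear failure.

For an infinite slope with a slip plane parallel to the surface (no pore pressure): FS = [c + γz cos²β tanφ] / [γz sinβ cosβ].
γz = 20.4·4.2 = 85.68 kN/m²
Numerator = 7.1 + 85.68·cos²39.6°·tan21.7° = 7.1 + 85.68·0.5937·0.3979 = 27.343 kPa
Denominator = 85.68·sin39.6°·cos39.6° = 85.68·0.6374·0.7705 = 42.081 kPa
FS = 27.343 / 42.081 = 0.650

FS = 0.65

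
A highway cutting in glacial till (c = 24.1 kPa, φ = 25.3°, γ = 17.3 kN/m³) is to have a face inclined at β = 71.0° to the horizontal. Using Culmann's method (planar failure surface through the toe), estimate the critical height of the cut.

H_c = 15.79 m

Culmann's analysis gives the critical failure plane at α_cr = (β + φ)/2 = (71.0 + 25.3)/2 = 48.1°, and the critical height
H_c = (4c/γ) · sinβ cosφ / [1 − cos(β − φ)]
    = (4·24.1/17.3) · sin71.0°·cos25.3° / [1 − cos(45.7°)]
    = 5.572 · 0.9455·0.9041 / [1 − 0.6984]
    = 5.572 · 0.8548 / 0.3016
    = 15.79 m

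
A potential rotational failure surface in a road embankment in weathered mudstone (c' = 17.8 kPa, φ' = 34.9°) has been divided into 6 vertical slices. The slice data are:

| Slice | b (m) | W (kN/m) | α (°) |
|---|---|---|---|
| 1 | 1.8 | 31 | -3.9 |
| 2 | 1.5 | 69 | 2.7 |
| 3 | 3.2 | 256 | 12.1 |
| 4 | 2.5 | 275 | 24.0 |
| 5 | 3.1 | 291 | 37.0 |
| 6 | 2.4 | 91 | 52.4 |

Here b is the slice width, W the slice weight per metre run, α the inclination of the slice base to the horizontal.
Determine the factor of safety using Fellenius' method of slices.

Ordinary method of slices: FS = Σ[c'·Δl_i + (W_i cosα_i)·tanφ'] / Σ W_i sinα_i, with Δl_i = b_i / cosα_i.
Slice 1: Δl = 1.8/cos(-3.9°) = 1.804 m; N'_1 = 31·cos(-3.9°) = 30.9; c'Δl = 32.11; W sinα = -2.1
Slice 2: Δl = 1.5/cos2.7° = 1.502 m; N'_2 = 69·cos2.7° = 68.9; c'Δl = 26.73; W sinα = 3.3
Slice 3: Δl = 3.2/cos12.1° = 3.273 m; N'_3 = 256·cos12.1° = 250.3; c'Δl = 58.25; W sinα = 53.7
Slice 4: Δl = 2.5/cos24.0° = 2.737 m; N'_4 = 275·cos24.0° = 251.2; c'Δl = 48.71; W sinα = 111.9
Slice 5: Δl = 3.1/cos37.0° = 3.882 m; N'_5 = 291·cos37.0° = 232.4; c'Δl = 69.09; W sinα = 175.1
Slice 6: Δl = 2.4/cos52.4° = 3.933 m; N'_6 = 91·cos52.4° = 55.5; c'Δl = 70.02; W sinα = 72.1
Σc'Δl = 304.9 kN/m; ΣN' = 889.3 kN/m; ΣW sinα = 413.9 kN/m
Resisting = 304.9 + 889.3·tan34.9° = 304.9 + 620.4 = 925.3 kN/m
FS = 925.3 / 413.9 = 2.236

FS = 2.24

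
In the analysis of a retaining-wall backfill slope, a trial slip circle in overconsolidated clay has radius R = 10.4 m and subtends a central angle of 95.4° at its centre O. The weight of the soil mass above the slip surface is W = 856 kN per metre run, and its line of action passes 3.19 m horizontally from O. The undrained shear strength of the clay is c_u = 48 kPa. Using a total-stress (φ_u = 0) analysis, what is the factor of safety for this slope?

Taking moments about the centre O, the resisting moment is provided by the undrained shear strength acting along the arc:
Arc length L_a = R·θ = 10.4·(95.4°·π/180) = 10.4·1.6650 = 17.32 m
M_R = c_u·L_a·R = 48·17.32·10.4 = 8644.4 kN·m/m
M_D = W·d = 856·3.19 = 2730.6 kN·m/m
FS = M_R / M_D = 8644.4 / 2730.6 = 3.166

FS = 3.17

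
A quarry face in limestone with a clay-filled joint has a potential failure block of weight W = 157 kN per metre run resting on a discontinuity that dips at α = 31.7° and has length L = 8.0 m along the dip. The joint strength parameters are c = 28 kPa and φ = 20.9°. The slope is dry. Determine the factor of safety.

FS = 3.33

Resolving the block weight along and normal to the plane and applying the Mohr–Coulomb strength on the joint:
N' = W cosα = 157·cos31.7° = 133.6 kN/m
Driving force T = W sinα = 157·sin31.7° = 82.5 kN/m
Resisting force R = c·L + N'·tanφ = 28·8.0 + 133.6·tan20.9° = 224.0 + 51.0 = 275.0 kN/m
FS = R / T = 275.0 / 82.5 = 3.333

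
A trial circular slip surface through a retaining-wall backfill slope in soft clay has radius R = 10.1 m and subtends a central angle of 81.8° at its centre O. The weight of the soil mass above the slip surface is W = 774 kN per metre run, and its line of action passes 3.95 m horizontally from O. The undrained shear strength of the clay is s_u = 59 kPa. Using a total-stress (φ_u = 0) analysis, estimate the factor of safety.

Taking moments about the centre O, the resisting moment is provided by the undrained shear strength acting along the arc:
Arc length L_a = R·θ = 10.1·(81.8°·π/180) = 10.1·1.4277 = 14.42 m
M_R = s_u·L_a·R = 59·14.42·10.1 = 8592.6 kN·m/m
M_D = W·d = 774·3.95 = 3057.3 kN·m/m
FS = M_R / M_D = 8592.6 / 3057.3 = 2.811

FS = 2.81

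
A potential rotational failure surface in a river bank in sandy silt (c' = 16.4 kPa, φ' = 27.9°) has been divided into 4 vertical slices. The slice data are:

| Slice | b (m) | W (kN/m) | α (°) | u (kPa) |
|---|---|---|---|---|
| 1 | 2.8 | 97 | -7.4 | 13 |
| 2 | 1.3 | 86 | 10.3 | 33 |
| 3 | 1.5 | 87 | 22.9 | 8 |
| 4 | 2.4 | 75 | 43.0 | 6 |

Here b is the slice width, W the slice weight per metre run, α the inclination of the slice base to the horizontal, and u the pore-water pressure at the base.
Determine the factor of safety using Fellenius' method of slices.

Ordinary method of slices: FS = Σ[c'·Δl_i + (W_i cosα_i − u_i·Δl_i)·tanφ'] / Σ W_i sinα_i, with Δl_i = b_i / cosα_i.
Slice 1: Δl = 2.8/cos(-7.4°) = 2.824 m; N'_1 = 97·cos(-7.4°) − 13·2.824 = 59.5; c'Δl = 46.31; W sinα = -12.5
Slice 2: Δl = 1.3/cos10.3° = 1.321 m; N'_2 = 86·cos10.3° − 33·1.321 = 41.0; c'Δl = 21.67; W sinα = 15.4
Slice 3: Δl = 1.5/cos22.9° = 1.628 m; N'_3 = 87·cos22.9° − 8·1.628 = 67.1; c'Δl = 26.70; W sinα = 33.9
Slice 4: Δl = 2.4/cos43.0° = 3.282 m; N'_4 = 75·cos43.0° − 6·3.282 = 35.2; c'Δl = 53.82; W sinα = 51.1
Σc'Δl = 148.5 kN/m; ΣN' = 202.8 kN/m; ΣW sinα = 87.9 kN/m
Resisting = 148.5 + 202.8·tan27.9° = 148.5 + 107.4 = 255.9 kN/m
FS = 255.9 / 87.9 = 2.911

FS = 2.91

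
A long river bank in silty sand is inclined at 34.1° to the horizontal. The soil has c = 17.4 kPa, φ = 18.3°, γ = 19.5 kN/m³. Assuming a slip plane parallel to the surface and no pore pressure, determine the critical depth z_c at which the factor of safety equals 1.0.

z_c = 3.76 m

Setting FS = 1.00 in FS = [c + γz cos²β tanφ] / [γz sinβ cosβ] and solving for z:
z = c / [γ cosβ (FS·sinβ − cosβ·tanφ)]
  = 17.4 / [19.5·cos34.1°·(1.00·sin34.1° − cos34.1°·tan18.3°)]
  = 17.4 / [19.5·0.8281·(1.00·0.5606 − 0.8281·0.3307)]
  = 17.4 / 4.6308 = 3.757 m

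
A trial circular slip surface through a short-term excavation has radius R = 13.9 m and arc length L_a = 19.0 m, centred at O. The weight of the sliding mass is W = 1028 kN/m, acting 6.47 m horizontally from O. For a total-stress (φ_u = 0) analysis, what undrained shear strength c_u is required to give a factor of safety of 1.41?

FS = c_u·L_a·R / (W·d), so c_u = FS·W·d / (L_a·R).
c_u = 1.41·1028·6.47 / (19.00·13.9) = 9378.1 / 264.10 = 35.51 kPa

c_u = 35.5 kPa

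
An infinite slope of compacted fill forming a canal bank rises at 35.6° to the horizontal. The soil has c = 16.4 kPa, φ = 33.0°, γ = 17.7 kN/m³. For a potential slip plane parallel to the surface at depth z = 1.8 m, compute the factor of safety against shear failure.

FS = 1.99

For an infinite slope with a slip plane parallel to the surface (no pore pressure): FS = [c + γz cos²β tanφ] / [γz sinβ cosβ].
γz = 17.7·1.8 = 31.86 kN/m²
Numerator = 16.4 + 31.86·cos²35.6°·tan33.0° = 16.4 + 31.86·0.6611·0.6494 = 30.079 kPa
Denominator = 31.86·sin35.6°·cos35.6° = 31.86·0.5821·0.8131 = 15.080 kPa
FS = 30.079 / 15.080 = 1.995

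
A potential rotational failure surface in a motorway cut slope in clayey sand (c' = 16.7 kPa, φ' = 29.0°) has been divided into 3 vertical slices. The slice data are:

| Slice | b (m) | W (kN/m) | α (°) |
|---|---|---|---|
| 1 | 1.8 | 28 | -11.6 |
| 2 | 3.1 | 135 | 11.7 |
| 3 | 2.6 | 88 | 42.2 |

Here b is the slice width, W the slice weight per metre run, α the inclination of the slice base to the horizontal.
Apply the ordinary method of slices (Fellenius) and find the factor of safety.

FS = 3.30

Ordinary method of slices: FS = Σ[c'·Δl_i + (W_i cosα_i)·tanφ'] / Σ W_i sinα_i, with Δl_i = b_i / cosα_i.
Slice 1: Δl = 1.8/cos(-11.6°) = 1.838 m; N'_1 = 28·cos(-11.6°) = 27.4; c'Δl = 30.69; W sinα = -5.6
Slice 2: Δl = 3.1/cos11.7° = 3.166 m; N'_2 = 135·cos11.7° = 132.2; c'Δl = 52.87; W sinα = 27.4
Slice 3: Δl = 2.6/cos42.2° = 3.510 m; N'_3 = 88·cos42.2° = 65.2; c'Δl = 58.61; W sinα = 59.1
Σc'Δl = 142.2 kN/m; ΣN' = 224.8 kN/m; ΣW sinα = 80.9 kN/m
Resisting = 142.2 + 224.8·tan29.0° = 142.2 + 124.6 = 266.8 kN/m
FS = 266.8 / 80.9 = 3.299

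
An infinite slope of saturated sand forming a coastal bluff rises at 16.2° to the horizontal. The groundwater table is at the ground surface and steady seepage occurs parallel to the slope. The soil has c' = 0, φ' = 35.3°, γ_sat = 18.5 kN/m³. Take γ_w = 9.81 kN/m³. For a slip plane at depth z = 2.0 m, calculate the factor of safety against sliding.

FS = 1.14

With seepage parallel to the slope and the water table at the surface, the effective normal stress on the slip plane uses the buoyant unit weight γ' = γ_sat − γ_w while the driving shear stress uses γ_sat:
FS = [c' + γ' z cos²β tanφ'] / [γ_sat z sinβ cosβ]
(For c' = 0 this reduces to FS = (γ'/γ_sat)·tanφ'/tanβ.)
γ' = 18.5 − 9.81 = 8.69 kN/m³
Numerator = 0.0 + 8.69·2.0·cos²16.2°·tan35.3° = 0.0 + 8.69·2.0·0.9222·0.7080 = 11.348 kPa
Denominator = 18.5·2.0·sin16.2°·cos16.2° = 18.5·2.0·0.2790·0.9603 = 9.913 kPa
FS = 11.348 / 9.913 = 1.145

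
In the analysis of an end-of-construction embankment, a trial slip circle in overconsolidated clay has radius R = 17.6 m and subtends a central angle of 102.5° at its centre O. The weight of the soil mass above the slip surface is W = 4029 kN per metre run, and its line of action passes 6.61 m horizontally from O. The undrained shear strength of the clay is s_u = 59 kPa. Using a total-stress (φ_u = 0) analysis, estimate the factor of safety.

FS = 1.23

Taking moments about the centre O, the resisting moment is provided by the undrained shear strength acting along the arc:
Arc length L_a = R·θ = 17.6·(102.5°·π/180) = 17.6·1.7890 = 31.49 m
M_R = s_u·L_a·R = 59·31.49·17.6 = 32694.8 kN·m/m
M_D = W·d = 4029·6.61 = 26631.7 kN·m/m
FS = M_R / M_D = 32694.8 / 26631.7 = 1.228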